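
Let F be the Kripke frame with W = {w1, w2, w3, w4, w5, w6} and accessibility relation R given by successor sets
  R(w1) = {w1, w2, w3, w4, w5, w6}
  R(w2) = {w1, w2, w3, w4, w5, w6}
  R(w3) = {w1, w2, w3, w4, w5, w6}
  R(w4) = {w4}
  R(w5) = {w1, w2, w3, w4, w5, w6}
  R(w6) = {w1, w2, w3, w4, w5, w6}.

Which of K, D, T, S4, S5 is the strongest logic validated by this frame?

S4

Serial (axiom D): yes — every world has a successor (e.g. w1 R w1).
Reflexive (axiom T): yes — every world is R-related to itself.
Transitive (axiom 4): yes — every two-step R-path is closed by a direct edge.
Euclidean (axiom 5): no — w1 R w4 and w1 R w2, but not w4 R w2.
So F validates K, D, T, S4; S5 would additionally require R to be Euclidean. The strongest is S4.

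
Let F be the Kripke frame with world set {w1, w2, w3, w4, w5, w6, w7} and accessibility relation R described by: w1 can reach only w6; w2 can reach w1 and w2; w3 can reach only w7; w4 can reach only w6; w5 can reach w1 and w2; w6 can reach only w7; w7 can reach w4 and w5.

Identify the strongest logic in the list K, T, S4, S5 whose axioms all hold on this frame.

Reflexive (axiom T): no — w1 is not related to itself.
Transitive (axiom 4): no — w1 R w6 and w6 R w7, but not w1 R w7.
Euclidean (axiom 5): no — w5 R w1 and w5 R w2, but not w1 R w2.
So F validates K; T would additionally require R to be reflexive. The strongest is K.

K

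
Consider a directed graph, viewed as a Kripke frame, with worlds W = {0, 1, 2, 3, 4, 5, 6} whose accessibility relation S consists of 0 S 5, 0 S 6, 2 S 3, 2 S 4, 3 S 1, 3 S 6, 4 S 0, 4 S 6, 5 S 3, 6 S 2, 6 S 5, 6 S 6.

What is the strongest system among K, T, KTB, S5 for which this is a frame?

Reflexive (axiom T): no — 0 is not related to itself.
Symmetric (axiom B): no — 0 S 5 but not 5 S 0.
Euclidean (axiom 5): no — 0 S 5 and 0 S 6, but not 5 S 6.
So F validates K; T would additionally require S to be reflexive. The strongest is K.

K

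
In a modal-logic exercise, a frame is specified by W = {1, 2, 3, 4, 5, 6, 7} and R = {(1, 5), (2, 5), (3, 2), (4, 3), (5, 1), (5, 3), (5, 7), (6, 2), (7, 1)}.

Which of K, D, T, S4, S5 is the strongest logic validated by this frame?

Serial (axiom D): yes — every world has a successor (e.g. 1 R 5).
Reflexive (axiom T): no — 1 is not related to itself.
Transitive (axiom 4): no — 1 R 5 and 5 R 3, but not 1 R 3.
Euclidean (axiom 5): no — 5 R 1 and 5 R 3, but not 1 R 3.
So F validates K, D; T would additionally require R to be reflexive. The strongest is D.

D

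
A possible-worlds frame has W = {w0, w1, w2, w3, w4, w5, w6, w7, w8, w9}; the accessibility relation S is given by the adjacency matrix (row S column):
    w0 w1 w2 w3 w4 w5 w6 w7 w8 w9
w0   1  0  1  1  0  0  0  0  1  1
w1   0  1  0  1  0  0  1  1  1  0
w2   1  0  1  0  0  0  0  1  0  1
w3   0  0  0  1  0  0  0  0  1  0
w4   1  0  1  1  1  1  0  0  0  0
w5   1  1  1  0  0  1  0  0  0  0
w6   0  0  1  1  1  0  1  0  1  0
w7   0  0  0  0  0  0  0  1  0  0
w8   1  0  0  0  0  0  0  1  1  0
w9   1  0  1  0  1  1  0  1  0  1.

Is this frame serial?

Serial: yes — every world has a successor (e.g. w0 S w0).

Yes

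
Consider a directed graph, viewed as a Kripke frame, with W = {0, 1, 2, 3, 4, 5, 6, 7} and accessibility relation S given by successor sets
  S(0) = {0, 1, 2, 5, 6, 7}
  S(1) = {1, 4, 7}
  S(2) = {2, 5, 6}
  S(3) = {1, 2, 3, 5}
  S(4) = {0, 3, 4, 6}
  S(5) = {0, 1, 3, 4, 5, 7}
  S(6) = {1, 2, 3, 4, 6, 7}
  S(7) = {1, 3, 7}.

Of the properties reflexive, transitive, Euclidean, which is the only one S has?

reflexive

Reflexive: yes — every world is S-related to itself.
Transitive: no — 0 S 1 and 1 S 4, but not 0 S 4.
Euclidean: no — 0 S 1 and 0 S 2, but not 1 S 2.
Only reflexive holds.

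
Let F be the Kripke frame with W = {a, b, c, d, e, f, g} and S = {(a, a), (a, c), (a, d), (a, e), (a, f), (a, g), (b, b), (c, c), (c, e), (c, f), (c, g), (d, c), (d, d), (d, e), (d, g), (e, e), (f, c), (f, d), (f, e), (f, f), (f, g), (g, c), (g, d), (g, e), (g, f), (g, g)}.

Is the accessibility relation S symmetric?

No

Symmetric: no — a S c but not c S a.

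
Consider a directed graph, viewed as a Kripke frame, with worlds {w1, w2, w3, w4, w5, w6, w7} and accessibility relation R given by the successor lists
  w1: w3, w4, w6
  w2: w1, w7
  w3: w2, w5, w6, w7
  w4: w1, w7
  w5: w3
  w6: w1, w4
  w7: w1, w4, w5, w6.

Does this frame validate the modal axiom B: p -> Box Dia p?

Axiom B corresponds to the accessibility relation being symmetric.
Symmetric: no — w1 R w3 but not w3 R w1.

No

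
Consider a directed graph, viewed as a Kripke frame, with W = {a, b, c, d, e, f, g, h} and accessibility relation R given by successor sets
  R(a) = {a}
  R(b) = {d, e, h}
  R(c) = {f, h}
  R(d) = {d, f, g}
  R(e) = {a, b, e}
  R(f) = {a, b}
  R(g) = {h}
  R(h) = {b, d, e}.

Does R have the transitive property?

No

Transitive: no — b R d and d R f, but not b R f.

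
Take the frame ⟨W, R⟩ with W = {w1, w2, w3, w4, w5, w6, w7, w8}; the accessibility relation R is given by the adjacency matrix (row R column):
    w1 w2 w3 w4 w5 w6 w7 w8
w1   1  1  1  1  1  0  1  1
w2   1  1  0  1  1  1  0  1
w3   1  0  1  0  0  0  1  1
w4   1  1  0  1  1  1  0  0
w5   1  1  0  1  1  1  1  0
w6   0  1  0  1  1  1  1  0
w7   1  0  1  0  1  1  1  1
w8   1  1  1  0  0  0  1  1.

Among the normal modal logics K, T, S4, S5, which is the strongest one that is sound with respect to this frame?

T

Reflexive (axiom T): yes — every world is R-related to itself.
Transitive (axiom 4): no — w1 R w2 and w2 R w6, but not w1 R w6.
Euclidean (axiom 5): no — w1 R w2 and w1 R w3, but not w2 R w3.
So F validates K, T; S4 would additionally require R to be transitive. The strongest is T.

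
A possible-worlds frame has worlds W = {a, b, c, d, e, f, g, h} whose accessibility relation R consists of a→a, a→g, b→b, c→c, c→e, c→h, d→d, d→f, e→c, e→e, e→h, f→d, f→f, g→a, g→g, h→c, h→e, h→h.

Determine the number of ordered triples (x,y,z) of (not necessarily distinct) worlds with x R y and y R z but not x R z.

0

R is transitive; there are no such tuples.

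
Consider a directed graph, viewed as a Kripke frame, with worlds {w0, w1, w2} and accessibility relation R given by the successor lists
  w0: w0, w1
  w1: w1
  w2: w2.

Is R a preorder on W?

Reflexive: yes — every world is R-related to itself.
Transitive: yes — every two-step R-path is closed by a direct edge.
So R is a preorder.

Yes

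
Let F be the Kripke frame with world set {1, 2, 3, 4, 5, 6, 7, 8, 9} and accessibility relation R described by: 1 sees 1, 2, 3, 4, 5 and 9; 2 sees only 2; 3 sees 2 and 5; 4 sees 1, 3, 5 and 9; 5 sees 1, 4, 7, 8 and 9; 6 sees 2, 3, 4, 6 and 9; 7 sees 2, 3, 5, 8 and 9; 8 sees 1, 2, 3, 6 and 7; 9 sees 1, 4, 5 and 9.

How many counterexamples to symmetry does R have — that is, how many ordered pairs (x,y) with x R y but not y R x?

Enumerating: (1,2), (1,3), (3,2), (3,5), (4,3), (5,8), (6,2), (6,3), (6,4), (6,9), (7,2), (7,3), (7,9), (8,1), (8,2), (8,3), (8,6).

17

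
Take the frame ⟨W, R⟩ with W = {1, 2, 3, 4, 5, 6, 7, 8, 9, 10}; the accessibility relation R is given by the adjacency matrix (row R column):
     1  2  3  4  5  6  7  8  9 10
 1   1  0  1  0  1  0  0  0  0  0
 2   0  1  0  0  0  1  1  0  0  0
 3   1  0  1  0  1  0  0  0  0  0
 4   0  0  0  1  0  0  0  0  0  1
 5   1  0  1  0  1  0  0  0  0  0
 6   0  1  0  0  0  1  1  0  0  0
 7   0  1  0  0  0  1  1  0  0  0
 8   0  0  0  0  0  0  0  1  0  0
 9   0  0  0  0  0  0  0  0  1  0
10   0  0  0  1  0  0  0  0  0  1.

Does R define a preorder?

Reflexive: yes — every world is R-related to itself.
Transitive: yes — every two-step R-path is closed by a direct edge.
So R is a preorder.

Yes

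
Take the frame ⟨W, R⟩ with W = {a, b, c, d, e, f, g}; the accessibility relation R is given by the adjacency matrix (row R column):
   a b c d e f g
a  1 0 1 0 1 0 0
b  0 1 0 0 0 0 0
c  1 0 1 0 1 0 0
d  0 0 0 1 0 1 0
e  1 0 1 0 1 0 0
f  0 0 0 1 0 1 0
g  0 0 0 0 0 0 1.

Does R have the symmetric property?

Yes

Symmetric: yes — every pair in R has its reverse in R.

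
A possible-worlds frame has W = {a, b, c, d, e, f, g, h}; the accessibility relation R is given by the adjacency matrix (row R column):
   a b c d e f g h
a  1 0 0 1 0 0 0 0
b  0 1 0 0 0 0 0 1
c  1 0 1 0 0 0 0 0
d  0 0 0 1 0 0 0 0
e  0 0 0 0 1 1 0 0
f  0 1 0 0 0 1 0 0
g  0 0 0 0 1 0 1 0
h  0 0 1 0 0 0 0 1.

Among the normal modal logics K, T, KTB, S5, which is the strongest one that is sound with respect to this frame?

T

Reflexive (axiom T): yes — every world is R-related to itself.
Symmetric (axiom B): no — a R d but not d R a.
Euclidean (axiom 5): no — a R d and a R a, but not d R a.
So F validates K, T; KTB would additionally require R to be symmetric. The strongest is T.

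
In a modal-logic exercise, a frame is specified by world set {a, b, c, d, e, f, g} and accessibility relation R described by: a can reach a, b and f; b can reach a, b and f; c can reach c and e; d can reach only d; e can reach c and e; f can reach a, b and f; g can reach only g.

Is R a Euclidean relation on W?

Yes

Euclidean: yes — any two successors of a common world are R-related.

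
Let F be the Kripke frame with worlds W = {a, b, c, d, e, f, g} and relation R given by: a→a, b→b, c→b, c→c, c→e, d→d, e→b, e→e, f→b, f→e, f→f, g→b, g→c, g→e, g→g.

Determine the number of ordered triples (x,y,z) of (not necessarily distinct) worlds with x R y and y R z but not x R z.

R is transitive; there are no such tuples.

0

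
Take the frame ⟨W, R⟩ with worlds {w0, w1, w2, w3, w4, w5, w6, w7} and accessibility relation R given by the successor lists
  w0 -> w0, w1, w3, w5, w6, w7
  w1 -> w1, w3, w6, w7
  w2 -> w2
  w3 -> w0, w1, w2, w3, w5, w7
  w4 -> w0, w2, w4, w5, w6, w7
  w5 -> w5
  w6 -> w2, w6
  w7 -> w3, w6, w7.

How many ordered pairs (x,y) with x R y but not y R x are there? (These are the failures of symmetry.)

Enumerating: (w0,w1), (w0,w5), (w0,w6), (w0,w7), (w1,w6), (w1,w7), (w3,w2), (w3,w5), (w4,w0), (w4,w2), (w4,w5), (w4,w6), (w4,w7), (w6,w2), (w7,w6).

15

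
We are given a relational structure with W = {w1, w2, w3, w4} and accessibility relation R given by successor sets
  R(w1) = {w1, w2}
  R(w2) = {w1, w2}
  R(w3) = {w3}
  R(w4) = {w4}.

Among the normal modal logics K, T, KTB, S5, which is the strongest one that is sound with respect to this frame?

Reflexive (axiom T): yes — every world is R-related to itself.
Symmetric (axiom B): yes — every pair in R has its reverse in R.
Euclidean (axiom 5): yes — any two successors of a common world are R-related.
So F validates K, T, KTB, S5. The strongest is S5.

S5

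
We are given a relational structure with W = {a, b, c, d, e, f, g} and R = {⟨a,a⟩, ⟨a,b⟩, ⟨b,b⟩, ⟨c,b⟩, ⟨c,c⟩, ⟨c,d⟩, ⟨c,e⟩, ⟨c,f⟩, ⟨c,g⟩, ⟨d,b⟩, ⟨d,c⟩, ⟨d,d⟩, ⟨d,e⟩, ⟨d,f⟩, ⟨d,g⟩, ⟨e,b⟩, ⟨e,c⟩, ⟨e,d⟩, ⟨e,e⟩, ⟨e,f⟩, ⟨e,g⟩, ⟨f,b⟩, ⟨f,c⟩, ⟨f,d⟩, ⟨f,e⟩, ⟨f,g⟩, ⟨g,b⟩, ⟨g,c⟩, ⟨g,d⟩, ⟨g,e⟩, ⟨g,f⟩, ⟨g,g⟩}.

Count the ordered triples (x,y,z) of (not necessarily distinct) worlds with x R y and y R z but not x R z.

Enumerating: (f,c,f), (f,d,f), (f,e,f), (f,g,f).

4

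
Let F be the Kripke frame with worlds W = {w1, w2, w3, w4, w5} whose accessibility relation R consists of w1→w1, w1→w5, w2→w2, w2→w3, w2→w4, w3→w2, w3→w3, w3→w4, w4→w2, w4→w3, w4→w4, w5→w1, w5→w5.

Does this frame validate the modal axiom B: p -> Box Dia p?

Yes

The schema B characterises exactly the symmetric frames.
Symmetric: yes — every pair in R has its reverse in R.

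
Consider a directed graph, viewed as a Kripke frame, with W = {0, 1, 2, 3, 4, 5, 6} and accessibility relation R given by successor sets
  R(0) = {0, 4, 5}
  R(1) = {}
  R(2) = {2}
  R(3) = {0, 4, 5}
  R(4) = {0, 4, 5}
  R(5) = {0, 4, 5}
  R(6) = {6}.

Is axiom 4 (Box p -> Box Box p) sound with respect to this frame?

Yes

Axiom 4 corresponds to the accessibility relation being transitive.
Transitive: yes — every two-step R-path is closed by a direct edge.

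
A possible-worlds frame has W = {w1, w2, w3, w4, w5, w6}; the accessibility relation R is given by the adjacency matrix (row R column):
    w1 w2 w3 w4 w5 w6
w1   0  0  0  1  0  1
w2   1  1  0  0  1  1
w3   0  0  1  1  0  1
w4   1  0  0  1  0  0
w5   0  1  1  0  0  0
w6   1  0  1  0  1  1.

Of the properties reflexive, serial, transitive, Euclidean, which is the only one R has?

serial

Reflexive: no — w1 is not related to itself.
Serial: yes — every world has a successor (e.g. w1 R w4).
Transitive: no — w1 R w6 and w6 R w3, but not w1 R w3.
Euclidean: no — w1 R w4 and w1 R w6, but not w4 R w6.
Only serial holds.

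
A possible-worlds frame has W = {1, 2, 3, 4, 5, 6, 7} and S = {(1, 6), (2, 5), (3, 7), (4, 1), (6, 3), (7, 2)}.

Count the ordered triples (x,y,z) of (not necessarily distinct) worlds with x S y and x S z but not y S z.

Enumerating: (1,6,6), (2,5,5), (3,7,7), (4,1,1), (6,3,3), (7,2,2).

6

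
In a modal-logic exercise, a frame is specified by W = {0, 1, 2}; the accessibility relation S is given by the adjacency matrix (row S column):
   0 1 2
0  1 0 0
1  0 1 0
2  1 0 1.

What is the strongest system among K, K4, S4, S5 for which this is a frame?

S4

Transitive (axiom 4): yes — every two-step S-path is closed by a direct edge.
Reflexive (axiom T): yes — every world is S-related to itself.
Euclidean (axiom 5): no — 2 S 0 and 2 S 2, but not 0 S 2.
So F validates K, K4, S4; S5 would additionally require S to be Euclidean. The strongest is S4.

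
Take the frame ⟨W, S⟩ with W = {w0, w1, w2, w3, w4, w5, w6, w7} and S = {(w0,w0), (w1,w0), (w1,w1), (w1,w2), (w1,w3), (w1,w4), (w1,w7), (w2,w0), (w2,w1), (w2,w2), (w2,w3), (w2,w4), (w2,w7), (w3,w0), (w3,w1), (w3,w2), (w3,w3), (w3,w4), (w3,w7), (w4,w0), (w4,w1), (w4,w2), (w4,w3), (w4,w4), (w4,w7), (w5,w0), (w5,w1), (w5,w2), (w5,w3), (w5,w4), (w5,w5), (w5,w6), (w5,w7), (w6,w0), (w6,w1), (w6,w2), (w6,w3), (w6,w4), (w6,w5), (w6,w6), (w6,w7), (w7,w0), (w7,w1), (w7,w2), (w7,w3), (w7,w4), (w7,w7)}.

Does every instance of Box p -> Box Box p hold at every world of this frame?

The schema 4 characterises exactly the transitive frames.
Transitive: yes — every two-step S-path is closed by a direct edge.

Yes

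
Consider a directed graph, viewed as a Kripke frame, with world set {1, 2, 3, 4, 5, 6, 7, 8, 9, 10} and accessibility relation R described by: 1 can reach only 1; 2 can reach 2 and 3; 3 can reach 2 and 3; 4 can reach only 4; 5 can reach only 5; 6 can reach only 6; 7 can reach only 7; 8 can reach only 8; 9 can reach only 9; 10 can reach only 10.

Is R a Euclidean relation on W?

Euclidean: yes — any two successors of a common world are R-related.

Yes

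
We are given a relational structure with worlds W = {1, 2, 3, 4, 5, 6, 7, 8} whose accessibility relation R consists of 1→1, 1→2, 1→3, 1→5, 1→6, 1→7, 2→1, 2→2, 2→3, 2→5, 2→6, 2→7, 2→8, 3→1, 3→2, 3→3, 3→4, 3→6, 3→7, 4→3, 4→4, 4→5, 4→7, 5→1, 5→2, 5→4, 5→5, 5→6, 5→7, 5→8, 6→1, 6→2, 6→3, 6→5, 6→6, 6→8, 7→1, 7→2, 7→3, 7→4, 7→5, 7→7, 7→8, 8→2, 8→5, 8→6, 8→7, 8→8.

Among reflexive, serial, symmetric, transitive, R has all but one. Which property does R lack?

transitive

Reflexive: yes — every world is R-related to itself.
Serial: yes — every world has a successor (e.g. 1 R 1).
Symmetric: yes — every pair in R has its reverse in R.
Transitive: no — 1 R 2 and 2 R 8, but not 1 R 8.
Only transitive fails.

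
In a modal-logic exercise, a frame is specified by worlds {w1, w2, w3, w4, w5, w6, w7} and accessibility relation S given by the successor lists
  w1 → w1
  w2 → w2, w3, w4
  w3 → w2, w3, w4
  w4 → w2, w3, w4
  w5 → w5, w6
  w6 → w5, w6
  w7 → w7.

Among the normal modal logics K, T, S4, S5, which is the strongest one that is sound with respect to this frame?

S5

Reflexive (axiom T): yes — every world is S-related to itself.
Transitive (axiom 4): yes — every two-step S-path is closed by a direct edge.
Euclidean (axiom 5): yes — any two successors of a common world are S-related.
So F validates K, T, S4, S5. The strongest is S5.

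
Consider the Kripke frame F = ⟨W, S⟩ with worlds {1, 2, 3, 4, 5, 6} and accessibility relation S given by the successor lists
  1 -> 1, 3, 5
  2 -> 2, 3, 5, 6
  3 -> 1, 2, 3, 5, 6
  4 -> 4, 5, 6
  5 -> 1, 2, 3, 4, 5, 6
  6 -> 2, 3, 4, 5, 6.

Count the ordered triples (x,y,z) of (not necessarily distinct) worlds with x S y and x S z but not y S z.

18

Enumerating: (3,1,2), (3,1,6), (3,2,1), (3,6,1), (5,1,2), (5,1,4), (5,1,6), (5,2,1), (5,2,4), (5,3,4), (5,4,1), (5,4,2), (5,4,3), (5,6,1), (6,2,4), (6,3,4), (6,4,2), (6,4,3).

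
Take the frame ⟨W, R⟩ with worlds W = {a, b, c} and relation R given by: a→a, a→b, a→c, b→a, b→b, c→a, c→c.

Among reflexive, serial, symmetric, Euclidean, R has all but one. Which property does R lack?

Reflexive: yes — every world is R-related to itself.
Serial: yes — every world has a successor (e.g. a R a).
Symmetric: yes — every pair in R has its reverse in R.
Euclidean: no — a R b and a R c, but not b R c.
Only Euclidean fails.

Euclidean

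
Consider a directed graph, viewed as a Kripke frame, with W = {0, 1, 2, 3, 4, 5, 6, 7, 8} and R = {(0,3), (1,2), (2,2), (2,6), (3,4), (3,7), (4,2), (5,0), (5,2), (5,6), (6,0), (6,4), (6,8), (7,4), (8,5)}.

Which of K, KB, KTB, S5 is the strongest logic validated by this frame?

Symmetric (axiom B): no — 0 R 3 but not 3 R 0.
Reflexive (axiom T): no — 0 is not related to itself.
Euclidean (axiom 5): no — 3 R 4 and 3 R 7, but not 4 R 7.
So F validates K; KB would additionally require R to be symmetric. The strongest is K.

K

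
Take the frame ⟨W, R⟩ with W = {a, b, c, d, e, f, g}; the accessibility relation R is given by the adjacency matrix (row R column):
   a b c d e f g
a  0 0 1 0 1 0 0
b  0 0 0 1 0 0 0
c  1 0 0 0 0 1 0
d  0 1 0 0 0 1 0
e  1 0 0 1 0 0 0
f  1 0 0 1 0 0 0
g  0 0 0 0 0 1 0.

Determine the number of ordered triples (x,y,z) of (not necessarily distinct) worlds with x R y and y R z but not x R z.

22

Enumerating: (a,c,a), (a,c,f), (a,e,a), (a,e,d), (b,d,b), (b,d,f), (c,a,c), (c,a,e), (c,f,d), (d,b,d), (d,f,a), (d,f,d), … and 10 more.
Total: 22.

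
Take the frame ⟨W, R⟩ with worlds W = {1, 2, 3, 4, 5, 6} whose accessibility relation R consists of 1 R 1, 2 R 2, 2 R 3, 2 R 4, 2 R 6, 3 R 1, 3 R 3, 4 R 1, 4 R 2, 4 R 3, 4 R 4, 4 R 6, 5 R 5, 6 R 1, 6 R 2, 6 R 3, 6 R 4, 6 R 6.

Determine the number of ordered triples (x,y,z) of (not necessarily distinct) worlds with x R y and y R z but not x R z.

Enumerating: (2,3,1), (2,4,1), (2,6,1).

3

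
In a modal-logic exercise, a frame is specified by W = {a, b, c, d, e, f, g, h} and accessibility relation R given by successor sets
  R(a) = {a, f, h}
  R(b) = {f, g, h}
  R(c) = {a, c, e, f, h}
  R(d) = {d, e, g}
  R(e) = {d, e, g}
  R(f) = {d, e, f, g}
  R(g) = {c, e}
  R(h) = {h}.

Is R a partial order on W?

No

Reflexive: no — b is not related to itself.
Transitive: no — a R f and f R d, but not a R d.
Antisymmetric: no — d R e and e R d with d ≠ e.
So R is not a partial order.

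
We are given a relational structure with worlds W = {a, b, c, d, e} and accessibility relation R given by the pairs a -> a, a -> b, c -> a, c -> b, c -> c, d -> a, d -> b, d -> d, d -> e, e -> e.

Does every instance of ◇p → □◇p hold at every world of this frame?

Axiom 5 corresponds to the accessibility relation being Euclidean.
Euclidean: no — c R b and c R a, but not b R a.

No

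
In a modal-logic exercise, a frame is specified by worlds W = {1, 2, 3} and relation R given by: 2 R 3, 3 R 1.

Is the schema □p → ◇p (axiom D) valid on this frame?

No

Axiom D corresponds to the accessibility relation being serial.
Serial: no — 1 has no R-successor.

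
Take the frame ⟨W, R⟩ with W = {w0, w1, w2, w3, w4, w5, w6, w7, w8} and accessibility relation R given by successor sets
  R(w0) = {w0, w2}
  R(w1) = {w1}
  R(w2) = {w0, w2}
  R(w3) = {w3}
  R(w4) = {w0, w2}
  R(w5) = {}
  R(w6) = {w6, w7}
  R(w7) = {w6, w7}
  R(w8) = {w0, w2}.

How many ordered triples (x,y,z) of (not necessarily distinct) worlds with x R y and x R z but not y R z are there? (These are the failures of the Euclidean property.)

0

R is Euclidean; there are no such tuples.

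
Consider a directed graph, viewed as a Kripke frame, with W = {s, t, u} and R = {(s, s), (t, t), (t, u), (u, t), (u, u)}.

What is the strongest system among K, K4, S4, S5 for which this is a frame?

S5

Transitive (axiom 4): yes — every two-step R-path is closed by a direct edge.
Reflexive (axiom T): yes — every world is R-related to itself.
Euclidean (axiom 5): yes — any two successors of a common world are R-related.
So F validates K, K4, S4, S5. The strongest is S5.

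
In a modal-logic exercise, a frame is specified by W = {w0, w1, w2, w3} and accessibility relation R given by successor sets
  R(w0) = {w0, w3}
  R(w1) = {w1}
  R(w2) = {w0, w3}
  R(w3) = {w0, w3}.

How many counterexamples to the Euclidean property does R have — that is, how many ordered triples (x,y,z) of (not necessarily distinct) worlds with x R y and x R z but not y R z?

0

R is Euclidean; there are no such tuples.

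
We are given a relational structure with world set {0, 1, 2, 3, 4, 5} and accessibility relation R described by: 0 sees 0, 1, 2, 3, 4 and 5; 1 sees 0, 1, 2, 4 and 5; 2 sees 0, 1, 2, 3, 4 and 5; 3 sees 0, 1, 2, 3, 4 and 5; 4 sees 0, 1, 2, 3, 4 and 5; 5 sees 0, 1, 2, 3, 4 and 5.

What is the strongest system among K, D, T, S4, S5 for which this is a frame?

T

Serial (axiom D): yes — every world has a successor (e.g. 0 R 0).
Reflexive (axiom T): yes — every world is R-related to itself.
Transitive (axiom 4): no — 1 R 0 and 0 R 3, but not 1 R 3.
Euclidean (axiom 5): no — 0 R 1 and 0 R 3, but not 1 R 3.
So F validates K, D, T; S4 would additionally require R to be transitive. The strongest is T.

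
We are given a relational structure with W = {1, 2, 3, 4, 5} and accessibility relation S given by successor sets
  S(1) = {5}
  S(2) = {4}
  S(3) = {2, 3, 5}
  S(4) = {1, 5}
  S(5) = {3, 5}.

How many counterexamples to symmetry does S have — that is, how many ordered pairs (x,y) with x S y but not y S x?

5

Enumerating: (1,5), (2,4), (3,2), (4,1), (4,5).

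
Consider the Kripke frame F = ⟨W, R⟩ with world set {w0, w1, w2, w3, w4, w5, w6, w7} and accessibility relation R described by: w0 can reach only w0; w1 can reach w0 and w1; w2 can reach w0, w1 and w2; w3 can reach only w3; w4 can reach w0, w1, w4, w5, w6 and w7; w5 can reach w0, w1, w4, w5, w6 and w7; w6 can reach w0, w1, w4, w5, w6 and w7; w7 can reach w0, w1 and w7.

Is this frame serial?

Serial: yes — every world has a successor (e.g. w0 R w0).

Yes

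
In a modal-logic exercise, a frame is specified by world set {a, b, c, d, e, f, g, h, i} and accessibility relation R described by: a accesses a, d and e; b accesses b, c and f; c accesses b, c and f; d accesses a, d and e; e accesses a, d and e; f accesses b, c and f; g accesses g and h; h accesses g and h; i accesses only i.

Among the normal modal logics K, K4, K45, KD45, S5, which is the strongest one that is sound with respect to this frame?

Transitive (axiom 4): yes — every two-step R-path is closed by a direct edge.
Euclidean (axiom 5): yes — any two successors of a common world are R-related.
Serial (axiom D): yes — every world has a successor (e.g. a R a).
Reflexive (axiom T): yes — every world is R-related to itself.
So F validates K, K4, K45, KD45, S5. The strongest is S5.

S5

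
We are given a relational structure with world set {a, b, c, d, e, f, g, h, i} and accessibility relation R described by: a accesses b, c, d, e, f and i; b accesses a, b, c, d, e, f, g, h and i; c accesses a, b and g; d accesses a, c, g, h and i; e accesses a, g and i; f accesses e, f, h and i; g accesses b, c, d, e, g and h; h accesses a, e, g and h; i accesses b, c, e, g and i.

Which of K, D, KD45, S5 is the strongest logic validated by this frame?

Serial (axiom D): yes — every world has a successor (e.g. a R b).
Euclidean (axiom 5): no — a R c and a R d, but not c R d.
Transitive (axiom 4): no — a R b and b R g, but not a R g.
Reflexive (axiom T): no — a is not related to itself.
So F validates K, D; KD45 would additionally require R to be Euclidean and transitive. The strongest is D.

D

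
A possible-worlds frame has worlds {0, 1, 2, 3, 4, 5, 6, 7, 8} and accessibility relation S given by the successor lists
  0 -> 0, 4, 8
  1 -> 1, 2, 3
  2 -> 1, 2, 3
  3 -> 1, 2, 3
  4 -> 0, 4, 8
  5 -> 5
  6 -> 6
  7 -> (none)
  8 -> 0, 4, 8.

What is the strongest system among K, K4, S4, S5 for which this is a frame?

Transitive (axiom 4): yes — every two-step S-path is closed by a direct edge.
Reflexive (axiom T): no — 7 is not related to itself.
Euclidean (axiom 5): yes — any two successors of a common world are S-related.
So F validates K, K4; S4 would additionally require S to be reflexive. The strongest is K4.

K4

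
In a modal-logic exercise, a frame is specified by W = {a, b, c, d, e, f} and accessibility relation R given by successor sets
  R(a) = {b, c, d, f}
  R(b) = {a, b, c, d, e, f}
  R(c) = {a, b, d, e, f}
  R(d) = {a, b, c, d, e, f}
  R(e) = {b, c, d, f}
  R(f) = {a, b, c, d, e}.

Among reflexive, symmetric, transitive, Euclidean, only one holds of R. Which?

Reflexive: no — a is not related to itself.
Symmetric: yes — every pair in R has its reverse in R.
Transitive: no — a R b and b R e, but not a R e.
Euclidean: no — b R a and b R e, but not a R e.
Only symmetric holds.

symmetric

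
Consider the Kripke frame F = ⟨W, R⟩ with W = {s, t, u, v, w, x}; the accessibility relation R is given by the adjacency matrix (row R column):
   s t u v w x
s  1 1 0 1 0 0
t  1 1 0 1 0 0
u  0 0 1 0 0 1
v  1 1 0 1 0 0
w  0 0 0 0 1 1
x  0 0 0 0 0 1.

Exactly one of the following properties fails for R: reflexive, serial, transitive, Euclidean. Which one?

Euclidean

Reflexive: yes — every world is R-related to itself.
Serial: yes — every world has a successor (e.g. s R s).
Transitive: yes — every two-step R-path is closed by a direct edge.
Euclidean: no — u R x and u R u, but not x R u.
Only Euclidean fails.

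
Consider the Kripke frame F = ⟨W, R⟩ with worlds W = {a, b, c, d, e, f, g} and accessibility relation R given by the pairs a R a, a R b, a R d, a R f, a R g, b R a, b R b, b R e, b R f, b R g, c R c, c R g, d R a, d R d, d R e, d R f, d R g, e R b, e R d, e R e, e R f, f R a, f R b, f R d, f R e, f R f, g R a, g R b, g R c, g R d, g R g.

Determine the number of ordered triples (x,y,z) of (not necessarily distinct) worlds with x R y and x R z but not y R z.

30

Enumerating: (a,b,d), (a,d,b), (a,f,g), (a,g,f), (b,a,e), (b,e,a), (b,e,g), (b,f,g), (b,g,e), (b,g,f), (d,a,e), (d,e,a), … and 18 more.
Total: 30.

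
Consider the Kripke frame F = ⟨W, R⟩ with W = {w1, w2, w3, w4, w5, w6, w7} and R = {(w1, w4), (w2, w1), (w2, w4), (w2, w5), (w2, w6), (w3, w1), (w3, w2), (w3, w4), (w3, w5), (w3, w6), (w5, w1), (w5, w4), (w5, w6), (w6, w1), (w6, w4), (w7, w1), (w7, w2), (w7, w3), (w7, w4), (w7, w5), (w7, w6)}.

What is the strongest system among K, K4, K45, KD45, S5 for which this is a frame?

K4

Transitive (axiom 4): yes — every two-step R-path is closed by a direct edge.
Euclidean (axiom 5): no — w2 R w1 and w2 R w5, but not w1 R w5.
Serial (axiom D): no — w4 has no R-successor.
Reflexive (axiom T): no — w1 is not related to itself.
So F validates K, K4; K45 would additionally require R to be Euclidean. The strongest is K4.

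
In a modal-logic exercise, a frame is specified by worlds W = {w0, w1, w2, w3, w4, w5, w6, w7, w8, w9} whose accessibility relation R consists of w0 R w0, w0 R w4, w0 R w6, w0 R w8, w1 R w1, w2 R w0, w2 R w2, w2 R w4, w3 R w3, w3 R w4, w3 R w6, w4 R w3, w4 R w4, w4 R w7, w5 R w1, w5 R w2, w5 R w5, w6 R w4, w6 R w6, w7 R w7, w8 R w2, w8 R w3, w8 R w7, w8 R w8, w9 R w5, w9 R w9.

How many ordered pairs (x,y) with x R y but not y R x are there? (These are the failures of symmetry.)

Enumerating: (w0,w4), (w0,w6), (w0,w8), (w2,w0), (w2,w4), (w3,w6), (w4,w7), (w5,w1), (w5,w2), (w6,w4), (w8,w2), (w8,w3), (w8,w7), (w9,w5).

14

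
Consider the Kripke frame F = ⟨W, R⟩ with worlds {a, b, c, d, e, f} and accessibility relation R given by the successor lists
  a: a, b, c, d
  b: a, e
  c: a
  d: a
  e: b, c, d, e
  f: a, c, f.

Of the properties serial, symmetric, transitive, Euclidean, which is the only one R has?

serial

Serial: yes — every world has a successor (e.g. a R a).
Symmetric: no — e R c but not c R e.
Transitive: no — a R b and b R e, but not a R e.
Euclidean: no — a R b and a R c, but not b R c.
Only serial holds.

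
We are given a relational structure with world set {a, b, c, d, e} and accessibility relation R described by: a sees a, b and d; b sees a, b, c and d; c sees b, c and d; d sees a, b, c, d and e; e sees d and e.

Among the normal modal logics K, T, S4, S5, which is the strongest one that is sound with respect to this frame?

T

Reflexive (axiom T): yes — every world is R-related to itself.
Transitive (axiom 4): no — a R b and b R c, but not a R c.
Euclidean (axiom 5): no — b R a and b R c, but not a R c.
So F validates K, T; S4 would additionally require R to be transitive. The strongest is T.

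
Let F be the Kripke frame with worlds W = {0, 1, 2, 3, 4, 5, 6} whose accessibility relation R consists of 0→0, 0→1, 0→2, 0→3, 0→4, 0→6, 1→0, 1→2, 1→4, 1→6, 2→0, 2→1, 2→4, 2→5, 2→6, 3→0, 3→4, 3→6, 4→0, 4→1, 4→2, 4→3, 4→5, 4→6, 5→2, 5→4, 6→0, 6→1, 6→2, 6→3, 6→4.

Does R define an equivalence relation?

No

Reflexive: no — 1 is not related to itself.
Symmetric: yes — every pair in R has its reverse in R.
Transitive: no — 0 R 2 and 2 R 5, but not 0 R 5.
So R is not an equivalence relation.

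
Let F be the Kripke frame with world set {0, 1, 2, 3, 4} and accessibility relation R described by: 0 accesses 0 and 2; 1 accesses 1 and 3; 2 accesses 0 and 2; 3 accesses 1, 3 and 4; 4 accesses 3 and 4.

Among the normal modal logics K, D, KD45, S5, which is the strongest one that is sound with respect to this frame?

D

Serial (axiom D): yes — every world has a successor (e.g. 0 R 0).
Euclidean (axiom 5): no — 3 R 1 and 3 R 4, but not 1 R 4.
Transitive (axiom 4): no — 1 R 3 and 3 R 4, but not 1 R 4.
Reflexive (axiom T): yes — every world is R-related to itself.
So F validates K, D; KD45 would additionally require R to be Euclidean and transitive. The strongest is D.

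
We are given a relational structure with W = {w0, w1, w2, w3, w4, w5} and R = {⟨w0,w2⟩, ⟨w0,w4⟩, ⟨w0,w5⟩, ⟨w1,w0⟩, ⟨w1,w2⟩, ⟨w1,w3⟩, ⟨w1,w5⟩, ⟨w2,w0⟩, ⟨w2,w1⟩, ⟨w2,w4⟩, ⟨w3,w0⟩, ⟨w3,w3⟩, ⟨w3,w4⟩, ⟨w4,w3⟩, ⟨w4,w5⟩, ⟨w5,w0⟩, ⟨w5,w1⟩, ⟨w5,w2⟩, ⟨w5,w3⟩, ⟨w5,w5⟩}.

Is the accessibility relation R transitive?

No

Transitive: no — w0 R w2 and w2 R w1, but not w0 R w1.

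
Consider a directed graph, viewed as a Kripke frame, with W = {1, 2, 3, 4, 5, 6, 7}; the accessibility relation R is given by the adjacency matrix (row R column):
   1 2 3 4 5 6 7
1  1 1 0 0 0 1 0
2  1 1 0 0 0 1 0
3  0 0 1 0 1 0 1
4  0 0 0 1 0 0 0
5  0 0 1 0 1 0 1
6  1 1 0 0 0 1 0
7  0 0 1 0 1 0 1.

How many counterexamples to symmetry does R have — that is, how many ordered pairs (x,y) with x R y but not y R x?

R is symmetric; there are no such tuples.

0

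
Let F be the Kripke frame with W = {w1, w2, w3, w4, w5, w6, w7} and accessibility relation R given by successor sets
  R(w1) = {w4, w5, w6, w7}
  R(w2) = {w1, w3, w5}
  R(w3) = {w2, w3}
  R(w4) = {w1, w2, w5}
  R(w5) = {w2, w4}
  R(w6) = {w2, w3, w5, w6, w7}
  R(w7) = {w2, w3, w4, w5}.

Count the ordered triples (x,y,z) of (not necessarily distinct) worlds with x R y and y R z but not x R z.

Enumerating: (w1,w4,w1), (w1,w4,w2), (w1,w5,w2), (w1,w6,w2), (w1,w6,w3), (w1,w7,w2), (w1,w7,w3), (w2,w1,w4), (w2,w1,w6), (w2,w1,w7), (w2,w3,w2), (w2,w5,w2), … and 18 more.
Total: 30.

30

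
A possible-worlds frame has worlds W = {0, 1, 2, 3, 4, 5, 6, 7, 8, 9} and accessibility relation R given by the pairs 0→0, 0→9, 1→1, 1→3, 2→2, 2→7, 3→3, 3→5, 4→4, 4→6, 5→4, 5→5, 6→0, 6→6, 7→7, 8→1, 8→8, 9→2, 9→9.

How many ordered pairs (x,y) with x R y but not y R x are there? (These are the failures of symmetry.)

Enumerating: (0,9), (1,3), (2,7), (3,5), (4,6), (5,4), (6,0), (8,1), (9,2).

9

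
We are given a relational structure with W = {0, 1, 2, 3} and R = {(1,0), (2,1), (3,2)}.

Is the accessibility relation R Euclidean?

Euclidean: no — 1 R 0 and 1 R 0, but not 0 R 0.

No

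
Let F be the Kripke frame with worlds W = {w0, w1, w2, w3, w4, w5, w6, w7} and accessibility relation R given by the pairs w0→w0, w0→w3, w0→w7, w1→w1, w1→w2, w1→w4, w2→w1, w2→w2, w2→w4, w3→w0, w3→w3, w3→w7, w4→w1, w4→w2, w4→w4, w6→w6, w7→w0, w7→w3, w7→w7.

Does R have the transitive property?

Yes

Transitive: yes — every two-step R-path is closed by a direct edge.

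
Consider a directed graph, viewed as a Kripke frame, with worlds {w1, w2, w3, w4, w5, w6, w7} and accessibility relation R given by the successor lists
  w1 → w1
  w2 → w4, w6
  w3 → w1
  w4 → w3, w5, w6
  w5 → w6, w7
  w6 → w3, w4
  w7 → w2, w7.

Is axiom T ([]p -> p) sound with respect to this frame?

No

The schema T characterises exactly the reflexive frames.
Reflexive: no — w2 is not related to itself.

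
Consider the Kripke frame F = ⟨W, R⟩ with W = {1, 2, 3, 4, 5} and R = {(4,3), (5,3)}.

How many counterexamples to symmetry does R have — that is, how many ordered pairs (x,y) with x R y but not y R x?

Enumerating: (4,3), (5,3).

2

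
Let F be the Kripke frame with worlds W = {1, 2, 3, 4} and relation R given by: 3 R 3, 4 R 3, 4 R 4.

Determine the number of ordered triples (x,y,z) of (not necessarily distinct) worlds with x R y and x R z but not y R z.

1

Enumerating: (4,3,4).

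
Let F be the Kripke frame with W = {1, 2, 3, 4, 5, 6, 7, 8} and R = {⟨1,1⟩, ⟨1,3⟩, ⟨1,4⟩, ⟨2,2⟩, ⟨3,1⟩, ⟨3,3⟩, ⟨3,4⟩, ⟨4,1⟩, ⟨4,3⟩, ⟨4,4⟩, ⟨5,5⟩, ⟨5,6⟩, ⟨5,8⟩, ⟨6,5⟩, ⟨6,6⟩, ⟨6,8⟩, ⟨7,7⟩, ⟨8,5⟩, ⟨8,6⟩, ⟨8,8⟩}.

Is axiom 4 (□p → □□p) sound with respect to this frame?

Yes

By correspondence theory, 4 is valid on a frame iff R is transitive.
Transitive: yes — every two-step R-path is closed by a direct edge.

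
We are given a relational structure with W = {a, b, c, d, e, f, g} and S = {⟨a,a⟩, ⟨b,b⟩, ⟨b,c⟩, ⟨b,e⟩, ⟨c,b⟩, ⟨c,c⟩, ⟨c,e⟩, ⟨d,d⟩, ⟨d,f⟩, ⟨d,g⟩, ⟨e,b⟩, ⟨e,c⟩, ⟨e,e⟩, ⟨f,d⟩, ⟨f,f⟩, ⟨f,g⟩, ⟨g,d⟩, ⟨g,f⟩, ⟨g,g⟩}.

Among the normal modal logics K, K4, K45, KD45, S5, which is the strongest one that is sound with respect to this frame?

Transitive (axiom 4): yes — every two-step S-path is closed by a direct edge.
Euclidean (axiom 5): yes — any two successors of a common world are S-related.
Serial (axiom D): yes — every world has a successor (e.g. a S a).
Reflexive (axiom T): yes — every world is S-related to itself.
So F validates K, K4, K45, KD45, S5. The strongest is S5.

S5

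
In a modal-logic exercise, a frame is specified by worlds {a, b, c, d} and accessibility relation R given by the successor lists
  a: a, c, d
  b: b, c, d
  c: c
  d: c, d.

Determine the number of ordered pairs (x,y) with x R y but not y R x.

Enumerating: (a,c), (a,d), (b,c), (b,d), (d,c).

5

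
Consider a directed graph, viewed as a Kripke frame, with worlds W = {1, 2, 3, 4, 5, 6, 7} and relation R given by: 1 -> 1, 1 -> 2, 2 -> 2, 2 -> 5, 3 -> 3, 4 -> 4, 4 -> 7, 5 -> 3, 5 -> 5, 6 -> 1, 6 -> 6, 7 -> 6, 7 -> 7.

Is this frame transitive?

Transitive: no — 1 R 2 and 2 R 5, but not 1 R 5.

No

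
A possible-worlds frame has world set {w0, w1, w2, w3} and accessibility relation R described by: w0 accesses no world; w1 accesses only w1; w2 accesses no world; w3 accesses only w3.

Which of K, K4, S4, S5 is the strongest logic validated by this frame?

Transitive (axiom 4): yes — every two-step R-path is closed by a direct edge.
Reflexive (axiom T): no — w0 is not related to itself.
Euclidean (axiom 5): yes — any two successors of a common world are R-related.
So F validates K, K4; S4 would additionally require R to be reflexive. The strongest is K4.

K4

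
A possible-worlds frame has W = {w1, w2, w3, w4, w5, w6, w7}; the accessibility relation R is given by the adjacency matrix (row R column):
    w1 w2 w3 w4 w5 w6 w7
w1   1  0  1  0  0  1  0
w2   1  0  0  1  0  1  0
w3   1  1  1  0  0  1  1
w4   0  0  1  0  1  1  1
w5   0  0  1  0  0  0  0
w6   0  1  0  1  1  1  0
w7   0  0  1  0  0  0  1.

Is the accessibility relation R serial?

Yes

Serial: yes — every world has a successor (e.g. w1 R w1).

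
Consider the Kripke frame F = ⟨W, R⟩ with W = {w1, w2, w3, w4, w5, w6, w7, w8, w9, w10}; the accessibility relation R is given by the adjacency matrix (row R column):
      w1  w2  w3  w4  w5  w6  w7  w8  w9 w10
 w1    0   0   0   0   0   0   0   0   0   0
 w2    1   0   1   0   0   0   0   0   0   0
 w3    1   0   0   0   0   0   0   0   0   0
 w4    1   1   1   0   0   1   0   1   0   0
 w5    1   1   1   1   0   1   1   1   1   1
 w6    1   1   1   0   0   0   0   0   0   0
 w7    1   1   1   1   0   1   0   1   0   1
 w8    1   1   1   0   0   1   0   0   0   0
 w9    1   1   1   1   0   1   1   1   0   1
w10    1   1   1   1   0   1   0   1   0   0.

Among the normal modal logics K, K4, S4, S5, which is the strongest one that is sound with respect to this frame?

Transitive (axiom 4): yes — every two-step R-path is closed by a direct edge.
Reflexive (axiom T): no — w1 is not related to itself.
Euclidean (axiom 5): no — w10 R w1 and w10 R w2, but not w1 R w2.
So F validates K, K4; S4 would additionally require R to be reflexive. The strongest is K4.

K4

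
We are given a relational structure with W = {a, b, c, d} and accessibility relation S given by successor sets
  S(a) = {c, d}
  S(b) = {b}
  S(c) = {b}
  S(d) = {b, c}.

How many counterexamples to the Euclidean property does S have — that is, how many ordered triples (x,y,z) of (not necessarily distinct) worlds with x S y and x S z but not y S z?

5

Enumerating: (a,c,c), (a,c,d), (a,d,d), (d,b,c), (d,c,c).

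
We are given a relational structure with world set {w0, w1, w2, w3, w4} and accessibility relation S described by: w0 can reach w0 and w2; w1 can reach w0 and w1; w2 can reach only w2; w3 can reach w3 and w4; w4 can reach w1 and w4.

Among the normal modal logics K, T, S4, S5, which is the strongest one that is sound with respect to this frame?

T

Reflexive (axiom T): yes — every world is S-related to itself.
Transitive (axiom 4): no — w1 S w0 and w0 S w2, but not w1 S w2.
Euclidean (axiom 5): no — w0 S w2 and w0 S w0, but not w2 S w0.
So F validates K, T; S4 would additionally require S to be transitive. The strongest is T.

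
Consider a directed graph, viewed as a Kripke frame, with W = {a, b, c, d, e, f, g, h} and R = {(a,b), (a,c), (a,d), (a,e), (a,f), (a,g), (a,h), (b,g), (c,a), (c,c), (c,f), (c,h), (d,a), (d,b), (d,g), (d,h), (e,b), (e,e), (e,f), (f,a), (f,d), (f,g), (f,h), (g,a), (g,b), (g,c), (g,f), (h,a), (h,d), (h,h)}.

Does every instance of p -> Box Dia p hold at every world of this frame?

No

By correspondence theory, B is valid on a frame iff R is symmetric.
Symmetric: no — a R b but not b R a.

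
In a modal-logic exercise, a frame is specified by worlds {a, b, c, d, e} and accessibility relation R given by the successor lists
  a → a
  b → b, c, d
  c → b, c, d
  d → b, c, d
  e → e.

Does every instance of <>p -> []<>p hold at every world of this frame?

Yes

Axiom 5 corresponds to the accessibility relation being Euclidean.
Euclidean: yes — any two successors of a common world are R-related.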